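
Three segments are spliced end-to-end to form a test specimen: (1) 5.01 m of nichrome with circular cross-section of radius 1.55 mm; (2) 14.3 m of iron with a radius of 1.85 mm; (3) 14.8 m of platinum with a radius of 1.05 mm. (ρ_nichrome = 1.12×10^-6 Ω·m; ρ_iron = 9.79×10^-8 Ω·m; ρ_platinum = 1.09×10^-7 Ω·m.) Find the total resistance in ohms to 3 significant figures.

Seg 1: A = πr² = π(1.5500e-03 m)² = 7.548e-06 m²
R_1 = (1.12×10^-6)(5.01)/(7.548e-06) = 0.7434 Ω
Seg 2: A = πr² = π(1.8500e-03 m)² = 1.075e-05 m²
R_2 = (9.79×10^-8)(14.3)/(1.075e-05) = 0.1302 Ω
Seg 3: A = πr² = π(1.0500e-03 m)² = 3.464e-06 m²
R_3 = (1.09×10^-7)(14.8)/(3.464e-06) = 0.4658 Ω
R_total = R_1 + R_2 + R_3 = 1.34 Ω

1.34 Ω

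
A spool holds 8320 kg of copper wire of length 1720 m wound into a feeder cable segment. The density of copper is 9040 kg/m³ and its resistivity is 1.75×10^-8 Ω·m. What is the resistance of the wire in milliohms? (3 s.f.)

56.3 mΩ

A = m/(density·L) = 8320/(9040×1720) = 5.3509e-04 m²
R = ρL/A = (1.75×10^-8)(1720)/(5.3509e-04) = 56.3 mΩ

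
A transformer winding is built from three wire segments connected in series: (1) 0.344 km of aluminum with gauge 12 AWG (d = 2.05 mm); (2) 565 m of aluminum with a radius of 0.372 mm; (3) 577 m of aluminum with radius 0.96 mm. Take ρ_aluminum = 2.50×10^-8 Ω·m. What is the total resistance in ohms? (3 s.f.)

Seg 1: A = π(2.05/2 mm)² = π(1.0250e-03 m)² = 3.301e-06 m²
R_1 = (2.50×10^-8)(344)/(3.301e-06) = 2.606 Ω
Seg 2: A = πr² = π(3.7200e-04 m)² = 4.347e-07 m²
R_2 = (2.50×10^-8)(565)/(4.347e-07) = 32.49 Ω
Seg 3: A = πr² = π(9.6000e-04 m)² = 2.895e-06 m²
R_3 = (2.50×10^-8)(577)/(2.895e-06) = 4.982 Ω
R_total = R_1 + R_2 + R_3 = 40.1 Ω

40.1 Ω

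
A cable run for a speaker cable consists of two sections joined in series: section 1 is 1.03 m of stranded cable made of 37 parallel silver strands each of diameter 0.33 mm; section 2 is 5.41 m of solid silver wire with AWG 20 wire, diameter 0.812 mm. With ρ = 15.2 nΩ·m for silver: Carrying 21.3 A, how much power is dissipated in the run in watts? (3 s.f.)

ρ = 15.2 nΩ·m = 1.52×10^-8 Ω·m
Section 1: A_strand = π(1.6500e-04)² = 8.553e-08 m²; R₁ = ρL/(N·A_s) = (1.52×10^-8)(1.03)/(37×8.553e-08) = 0.004947 Ω
Section 2: A = π(0.812/2 mm)² = π(4.0600e-04 m)² = 5.178e-07 m²
R₂ = (1.52×10^-8)(5.41)/(5.178e-07) = 0.1588 Ω
R = R₁ + R₂ = 0.1637 Ω
P = I²R = (21.3)² × 0.1637 = 74.3 W

74.3 W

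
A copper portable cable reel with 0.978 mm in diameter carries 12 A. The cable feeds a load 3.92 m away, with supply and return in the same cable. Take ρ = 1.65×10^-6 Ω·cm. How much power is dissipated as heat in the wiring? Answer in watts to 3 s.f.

24.8 W

ρ = 1.65×10^-6 Ω·cm = 1.65×10^-8 Ω·m
A = π(d/2)² = π(4.8900e-04 m)² = 7.512e-07 m²
Total conductor length (both ways) L = 2 × 3.92 = 7.84 m
R = ρL/A = (1.65×10^-8)(7.84)/(7.512e-07) = 0.1722 Ω
P = I²R = (12)² × 0.1722 = 24.8 W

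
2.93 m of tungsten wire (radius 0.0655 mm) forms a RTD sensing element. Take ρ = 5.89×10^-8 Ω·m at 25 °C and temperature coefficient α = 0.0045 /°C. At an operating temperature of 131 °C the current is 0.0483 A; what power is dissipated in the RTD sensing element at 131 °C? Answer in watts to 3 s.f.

A = πr² = π(6.5500e-05 m)² = 1.348e-08 m²
R₍25₎ = ρL/A = (5.89×10^-8)(2.93)/(1.348e-08) = 12.8 Ω
R₍131₎ = R₍25₎(1 + αΔT) = 12.8 × (1 + 0.0045×106) = 18.91 Ω
P = I²R = (0.0483)² × 18.91 = 0.0441 W

0.0441 W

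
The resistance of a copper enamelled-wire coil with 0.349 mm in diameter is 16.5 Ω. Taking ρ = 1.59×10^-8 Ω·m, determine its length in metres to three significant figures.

A = π(d/2)² = π(1.7450e-04 m)² = 9.566e-08 m²
L = RA/ρ = (16.5)(9.566e-08)/(1.59×10^-8) = 99.3 m

99.3 m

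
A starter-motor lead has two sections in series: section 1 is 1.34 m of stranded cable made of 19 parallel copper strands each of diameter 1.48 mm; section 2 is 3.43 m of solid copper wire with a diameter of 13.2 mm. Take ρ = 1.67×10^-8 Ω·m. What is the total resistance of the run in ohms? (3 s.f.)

0.00110 Ω

Section 1: A_strand = π(7.4000e-04)² = 1.720e-06 m²; R₁ = ρL/(N·A_s) = (1.67×10^-8)(1.34)/(19×1.720e-06) = 6.846×10^-4 Ω
Section 2: A = π(d/2)² = π(6.6000e-03 m)² = 1.368e-04 m²
R₂ = (1.67×10^-8)(3.43)/(1.368e-04) = 4.186×10^-4 Ω
R = R₁ + R₂ = 0.00110 Ω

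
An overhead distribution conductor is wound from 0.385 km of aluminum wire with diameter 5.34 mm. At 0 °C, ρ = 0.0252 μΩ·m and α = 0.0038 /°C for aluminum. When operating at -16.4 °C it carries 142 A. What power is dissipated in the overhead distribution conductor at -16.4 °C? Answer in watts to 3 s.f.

8190 W

ρ = 0.0252 μΩ·m = 2.52×10^-8 Ω·m
A = π(d/2)² = π(2.6700e-03 m)² = 2.240e-05 m²
R₍0₎ = ρL/A = (2.52×10^-8)(385)/(2.240e-05) = 0.4332 Ω
R₍-16.4₎ = R₍0₎(1 + αΔT) = 0.4332 × (1 + 0.0038×-16.4) = 0.4062 Ω
P = I²R = (142)² × 0.4062 = 8190 W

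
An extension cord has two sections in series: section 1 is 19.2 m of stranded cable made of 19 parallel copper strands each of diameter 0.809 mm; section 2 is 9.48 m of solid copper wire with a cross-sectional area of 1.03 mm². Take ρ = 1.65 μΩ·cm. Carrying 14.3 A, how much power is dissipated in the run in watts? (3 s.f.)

37.7 W

ρ = 1.65 μΩ·cm = 1.65×10^-8 Ω·m
Section 1: A_strand = π(4.0450e-04)² = 5.140e-07 m²; R₁ = ρL/(N·A_s) = (1.65×10^-8)(19.2)/(19×5.140e-07) = 0.03244 Ω
Section 2: A = 1.03 mm² = 1.030e-06 m²
R₂ = (1.65×10^-8)(9.48)/(1.030e-06) = 0.1519 Ω
R = R₁ + R₂ = 0.1843 Ω
P = I²R = (14.3)² × 0.1843 = 37.7 W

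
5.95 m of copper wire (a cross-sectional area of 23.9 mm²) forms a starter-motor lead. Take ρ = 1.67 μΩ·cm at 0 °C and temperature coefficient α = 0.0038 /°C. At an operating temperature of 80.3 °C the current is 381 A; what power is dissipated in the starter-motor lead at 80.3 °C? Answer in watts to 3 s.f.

788 W

ρ = 1.67 μΩ·cm = 1.67×10^-8 Ω·m
A = 23.9 mm² = 2.390e-05 m²
R₍0₎ = ρL/A = (1.67×10^-8)(5.95)/(2.390e-05) = 0.004158 Ω
R₍80.3₎ = R₍0₎(1 + αΔT) = 0.004158 × (1 + 0.0038×80.3) = 0.005426 Ω
P = I²R = (381)² × 0.005426 = 788 W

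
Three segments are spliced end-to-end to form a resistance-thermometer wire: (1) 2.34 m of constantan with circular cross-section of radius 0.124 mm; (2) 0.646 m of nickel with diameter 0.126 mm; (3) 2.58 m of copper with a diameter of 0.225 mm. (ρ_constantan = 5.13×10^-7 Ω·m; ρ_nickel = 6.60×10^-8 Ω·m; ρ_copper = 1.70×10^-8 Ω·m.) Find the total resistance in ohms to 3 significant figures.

29.4 Ω

Seg 1: A = πr² = π(1.2400e-04 m)² = 4.831e-08 m²
R_1 = (5.13×10^-7)(2.34)/(4.831e-08) = 24.85 Ω
Seg 2: A = π(d/2)² = π(6.3000e-05 m)² = 1.247e-08 m²
R_2 = (6.60×10^-8)(0.646)/(1.247e-08) = 3.419 Ω
Seg 3: A = π(d/2)² = π(1.1250e-04 m)² = 3.976e-08 m²
R_3 = (1.70×10^-8)(2.58)/(3.976e-08) = 1.103 Ω
R_total = R_1 + R_2 + R_3 = 29.4 Ω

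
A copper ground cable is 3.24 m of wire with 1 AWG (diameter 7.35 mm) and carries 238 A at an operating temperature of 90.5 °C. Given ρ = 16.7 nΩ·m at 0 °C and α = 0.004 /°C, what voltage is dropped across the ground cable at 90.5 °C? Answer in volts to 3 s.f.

0.413 V

ρ = 16.7 nΩ·m = 1.67×10^-8 Ω·m
A = π(7.35/2 mm)² = π(3.6750e-03 m)² = 4.243e-05 m²
R₍0₎ = ρL/A = (1.67×10^-8)(3.24)/(4.243e-05) = 0.001275 Ω
R₍90.5₎ = R₍0₎(1 + αΔT) = 0.001275 × (1 + 0.004×90.5) = 0.001737 Ω
V = IR = 238 × 0.001737 = 0.413 V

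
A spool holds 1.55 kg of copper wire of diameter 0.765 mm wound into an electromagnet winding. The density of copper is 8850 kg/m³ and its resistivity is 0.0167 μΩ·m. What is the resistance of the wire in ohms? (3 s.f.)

ρ = 0.0167 μΩ·m = 1.67×10^-8 Ω·m
A = π(d/2)² = π(3.8250e-04 m)² = 4.5963e-07 m²
L = m/(density·A) = 1.55/(8850×4.5963e-07) = 381 m
R = ρL/A = (1.67×10^-8)(381)/(4.5963e-07) = 13.8 Ω

13.8 Ω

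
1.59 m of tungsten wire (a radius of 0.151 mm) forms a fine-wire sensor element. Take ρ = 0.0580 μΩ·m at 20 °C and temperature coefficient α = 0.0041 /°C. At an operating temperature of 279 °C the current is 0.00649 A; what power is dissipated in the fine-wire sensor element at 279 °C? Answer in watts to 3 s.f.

1.12×10^-4 W

ρ = 0.0580 μΩ·m = 5.80×10^-8 Ω·m
A = πr² = π(1.5100e-04 m)² = 7.163e-08 m²
R₍20₎ = ρL/A = (5.80×10^-8)(1.59)/(7.163e-08) = 1.287 Ω
R₍279₎ = R₍20₎(1 + αΔT) = 1.287 × (1 + 0.0041×259) = 2.655 Ω
P = I²R = (0.00649)² × 2.655 = 1.12×10^-4 W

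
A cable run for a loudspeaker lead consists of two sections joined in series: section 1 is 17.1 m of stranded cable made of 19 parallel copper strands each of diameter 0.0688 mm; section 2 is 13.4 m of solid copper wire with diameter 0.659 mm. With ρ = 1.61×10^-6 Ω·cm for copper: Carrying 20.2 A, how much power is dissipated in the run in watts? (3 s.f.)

ρ = 1.61×10^-6 Ω·cm = 1.61×10^-8 Ω·m
Section 1: A_strand = π(3.4400e-05)² = 3.718e-09 m²; R₁ = ρL/(N·A_s) = (1.61×10^-8)(17.1)/(19×3.718e-09) = 3.898 Ω
Section 2: A = π(d/2)² = π(3.2950e-04 m)² = 3.411e-07 m²
R₂ = (1.61×10^-8)(13.4)/(3.411e-07) = 0.6325 Ω
R = R₁ + R₂ = 4.53 Ω
P = I²R = (20.2)² × 4.53 = 1850 W

1850 W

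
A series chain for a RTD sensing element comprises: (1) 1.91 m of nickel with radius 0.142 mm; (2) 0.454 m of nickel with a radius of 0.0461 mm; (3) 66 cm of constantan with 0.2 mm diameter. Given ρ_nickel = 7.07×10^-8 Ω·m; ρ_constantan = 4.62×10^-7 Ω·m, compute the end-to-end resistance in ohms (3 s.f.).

16.6 Ω

Seg 1: A = πr² = π(1.4200e-04 m)² = 6.335e-08 m²
R_1 = (7.07×10^-8)(1.91)/(6.335e-08) = 2.132 Ω
Seg 2: A = πr² = π(4.6100e-05 m)² = 6.677e-09 m²
R_2 = (7.07×10^-8)(0.454)/(6.677e-09) = 4.808 Ω
Seg 3: A = π(d/2)² = π(1.0000e-04 m)² = 3.142e-08 m²
R_3 = (4.62×10^-7)(0.66)/(3.142e-08) = 9.706 Ω
R_total = R_1 + R_2 + R_3 = 16.6 Ω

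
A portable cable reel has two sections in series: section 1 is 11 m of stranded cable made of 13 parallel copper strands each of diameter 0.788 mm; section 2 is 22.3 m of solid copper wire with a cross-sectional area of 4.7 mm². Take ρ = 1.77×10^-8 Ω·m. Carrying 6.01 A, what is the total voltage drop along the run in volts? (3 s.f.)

Section 1: A_strand = π(3.9400e-04)² = 4.877e-07 m²; R₁ = ρL/(N·A_s) = (1.77×10^-8)(11)/(13×4.877e-07) = 0.03071 Ω
Section 2: A = 4.7 mm² = 4.700e-06 m²
R₂ = (1.77×10^-8)(22.3)/(4.700e-06) = 0.08398 Ω
R = R₁ + R₂ = 0.1147 Ω
V = IR = 6.01 × 0.1147 = 0.689 V

0.689 V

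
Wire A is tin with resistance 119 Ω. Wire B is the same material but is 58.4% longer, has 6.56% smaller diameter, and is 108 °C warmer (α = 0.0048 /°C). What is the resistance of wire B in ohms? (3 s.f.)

R ∝ ρL/d² with ρ ∝ (1+αΔT), so R_B/R_A = (1 + 58.4/100) × (1 − 6.56/100)⁻² × (1 + 0.0048×108)
= 1.584 × 1.145 × 1.518 = 2.755
R_B = 2.755 × 119 = 328 Ω

328 Ω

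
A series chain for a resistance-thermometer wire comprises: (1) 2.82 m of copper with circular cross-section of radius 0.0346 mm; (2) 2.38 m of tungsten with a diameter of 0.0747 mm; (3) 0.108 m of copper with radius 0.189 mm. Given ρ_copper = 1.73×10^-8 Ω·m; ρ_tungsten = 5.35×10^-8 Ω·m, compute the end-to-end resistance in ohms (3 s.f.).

42.0 Ω

Seg 1: A = πr² = π(3.4600e-05 m)² = 3.761e-09 m²
R_1 = (1.73×10^-8)(2.82)/(3.761e-09) = 12.97 Ω
Seg 2: A = π(d/2)² = π(3.7350e-05 m)² = 4.383e-09 m²
R_2 = (5.35×10^-8)(2.38)/(4.383e-09) = 29.05 Ω
Seg 3: A = πr² = π(1.8900e-04 m)² = 1.122e-07 m²
R_3 = (1.73×10^-8)(0.108)/(1.122e-07) = 0.01665 Ω
R_total = R_1 + R_2 + R_3 = 42.0 Ω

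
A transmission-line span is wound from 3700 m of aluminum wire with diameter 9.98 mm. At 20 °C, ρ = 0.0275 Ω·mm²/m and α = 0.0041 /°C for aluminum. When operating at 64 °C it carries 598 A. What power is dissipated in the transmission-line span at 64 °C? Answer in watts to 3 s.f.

5.49×10^5 W

ρ = 0.0275 Ω·mm²/m = 2.75×10^-8 Ω·m
A = π(d/2)² = π(4.9900e-03 m)² = 7.823e-05 m²
R₍20₎ = ρL/A = (2.75×10^-8)(3700)/(7.823e-05) = 1.301 Ω
R₍64₎ = R₍20₎(1 + αΔT) = 1.301 × (1 + 0.0041×44) = 1.535 Ω
P = I²R = (598)² × 1.535 = 5.49×10^5 W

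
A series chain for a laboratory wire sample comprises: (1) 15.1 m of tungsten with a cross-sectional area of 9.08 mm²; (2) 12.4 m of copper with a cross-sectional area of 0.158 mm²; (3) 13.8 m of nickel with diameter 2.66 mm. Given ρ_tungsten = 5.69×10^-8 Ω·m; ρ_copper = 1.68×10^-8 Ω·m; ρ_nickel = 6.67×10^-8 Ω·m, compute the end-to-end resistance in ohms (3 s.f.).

1.58 Ω

Seg 1: A = 9.08 mm² = 9.080e-06 m²
R_1 = (5.69×10^-8)(15.1)/(9.080e-06) = 0.09462 Ω
Seg 2: A = 0.158 mm² = 1.580e-07 m²
R_2 = (1.68×10^-8)(12.4)/(1.580e-07) = 1.318 Ω
Seg 3: A = π(d/2)² = π(1.3300e-03 m)² = 5.557e-06 m²
R_3 = (6.67×10^-8)(13.8)/(5.557e-06) = 0.1656 Ω
R_total = R_1 + R_2 + R_3 = 1.58 Ω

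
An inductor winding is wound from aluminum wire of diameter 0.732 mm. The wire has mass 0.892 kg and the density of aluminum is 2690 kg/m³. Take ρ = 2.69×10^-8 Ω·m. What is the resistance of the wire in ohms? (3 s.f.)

A = π(d/2)² = π(3.6600e-04 m)² = 4.2084e-07 m²
L = m/(density·A) = 0.892/(2690×4.2084e-07) = 788 m
R = ρL/A = (2.69×10^-8)(788)/(4.2084e-07) = 50.4 Ω

50.4 Ω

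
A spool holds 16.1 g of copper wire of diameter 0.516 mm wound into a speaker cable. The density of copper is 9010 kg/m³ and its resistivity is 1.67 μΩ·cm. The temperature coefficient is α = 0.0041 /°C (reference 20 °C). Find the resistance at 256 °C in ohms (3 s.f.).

ρ = 1.67 μΩ·cm = 1.67×10^-8 Ω·m
A = π(d/2)² = π(2.5800e-04 m)² = 2.0912e-07 m²
L = m/(density·A) = 0.0161/(9010×2.0912e-07) = 8.545 m
R = ρL/A = (1.67×10^-8)(8.545)/(2.0912e-07) = 0.6824 Ω
R(256 °C) = 0.6824 × (1 + 0.0041×236) = 1.34 Ω

1.34 Ω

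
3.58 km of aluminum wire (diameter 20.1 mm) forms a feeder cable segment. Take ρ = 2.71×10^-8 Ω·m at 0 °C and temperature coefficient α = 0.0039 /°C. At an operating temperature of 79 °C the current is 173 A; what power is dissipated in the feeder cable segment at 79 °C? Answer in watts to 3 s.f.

A = π(d/2)² = π(1.0050e-02 m)² = 3.173e-04 m²
R₍0₎ = ρL/A = (2.71×10^-8)(3580)/(3.173e-04) = 0.3058 Ω
R₍79₎ = R₍0₎(1 + αΔT) = 0.3058 × (1 + 0.0039×79) = 0.4 Ω
P = I²R = (173)² × 0.4 = 12000 W

12000 W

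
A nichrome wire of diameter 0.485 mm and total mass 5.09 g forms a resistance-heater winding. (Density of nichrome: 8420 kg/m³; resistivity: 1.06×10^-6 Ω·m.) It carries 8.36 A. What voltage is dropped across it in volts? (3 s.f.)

157 V

A = π(d/2)² = π(2.4250e-04 m)² = 1.8475e-07 m²
L = m/(density·A) = 0.00509/(8420×1.8475e-07) = 3.272 m
R = ρL/A = (1.06×10^-6)(3.272)/(1.8475e-07) = 18.77 Ω
V = IR = 8.36 × 18.77 = 157 V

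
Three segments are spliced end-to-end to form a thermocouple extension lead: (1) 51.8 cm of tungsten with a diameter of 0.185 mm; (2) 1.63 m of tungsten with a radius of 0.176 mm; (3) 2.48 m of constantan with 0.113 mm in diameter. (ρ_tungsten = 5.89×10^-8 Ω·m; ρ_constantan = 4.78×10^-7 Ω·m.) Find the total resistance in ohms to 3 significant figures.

120 Ω

Seg 1: A = π(d/2)² = π(9.2500e-05 m)² = 2.688e-08 m²
R_1 = (5.89×10^-8)(0.518)/(2.688e-08) = 1.135 Ω
Seg 2: A = πr² = π(1.7600e-04 m)² = 9.731e-08 m²
R_2 = (5.89×10^-8)(1.63)/(9.731e-08) = 0.9866 Ω
Seg 3: A = π(d/2)² = π(5.6500e-05 m)² = 1.003e-08 m²
R_3 = (4.78×10^-7)(2.48)/(1.003e-08) = 118.2 Ω
R_total = R_1 + R_2 + R_3 = 120 Ω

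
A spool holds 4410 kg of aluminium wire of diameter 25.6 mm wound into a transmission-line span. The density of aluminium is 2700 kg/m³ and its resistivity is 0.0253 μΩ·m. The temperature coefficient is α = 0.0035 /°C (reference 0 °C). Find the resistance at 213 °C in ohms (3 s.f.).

0.272 Ω

ρ = 0.0253 μΩ·m = 2.53×10^-8 Ω·m
A = π(d/2)² = π(1.2800e-02 m)² = 5.1472e-04 m²
L = m/(density·A) = 4410/(2700×5.1472e-04) = 3173 m
R = ρL/A = (2.53×10^-8)(3173)/(5.1472e-04) = 0.156 Ω
R(213 °C) = 0.156 × (1 + 0.0035×213) = 0.272 Ω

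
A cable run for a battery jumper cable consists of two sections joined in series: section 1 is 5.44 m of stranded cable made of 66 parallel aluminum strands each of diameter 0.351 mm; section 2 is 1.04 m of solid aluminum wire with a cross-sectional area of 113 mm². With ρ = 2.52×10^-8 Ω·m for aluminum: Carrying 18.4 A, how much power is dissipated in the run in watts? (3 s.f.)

7.35 W

Section 1: A_strand = π(1.7550e-04)² = 9.676e-08 m²; R₁ = ρL/(N·A_s) = (2.52×10^-8)(5.44)/(66×9.676e-08) = 0.02147 Ω
Section 2: A = 113 mm² = 1.130e-04 m²
R₂ = (2.52×10^-8)(1.04)/(1.130e-04) = 2.319×10^-4 Ω
R = R₁ + R₂ = 0.0217 Ω
P = I²R = (18.4)² × 0.0217 = 7.35 W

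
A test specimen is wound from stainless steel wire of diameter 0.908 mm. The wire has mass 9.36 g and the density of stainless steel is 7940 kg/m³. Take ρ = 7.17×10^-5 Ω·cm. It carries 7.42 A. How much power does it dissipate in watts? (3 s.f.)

ρ = 7.17×10^-5 Ω·cm = 7.17×10^-7 Ω·m
A = π(d/2)² = π(4.5400e-04 m)² = 6.4753e-07 m²
L = m/(density·A) = 0.00936/(7940×6.4753e-07) = 1.821 m
R = ρL/A = (7.17×10^-7)(1.821)/(6.4753e-07) = 2.016 Ω
P = I²R = (7.42)² × 2.016 = 111 W

111 W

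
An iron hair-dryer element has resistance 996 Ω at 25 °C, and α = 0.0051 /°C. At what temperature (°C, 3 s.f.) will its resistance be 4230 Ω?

662 °C

R = R₀(1 + α(T − T₀)) ⇒ T = T₀ + (R/R₀ − 1)/α
T = 25 + (4230/996 − 1)/0.0051 = 25 + (3.247)/0.0051 = 662 °C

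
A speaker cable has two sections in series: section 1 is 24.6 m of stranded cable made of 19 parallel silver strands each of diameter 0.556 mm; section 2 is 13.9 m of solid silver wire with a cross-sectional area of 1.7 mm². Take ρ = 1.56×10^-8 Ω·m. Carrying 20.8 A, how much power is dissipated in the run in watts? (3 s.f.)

91.2 W

Section 1: A_strand = π(2.7800e-04)² = 2.428e-07 m²; R₁ = ρL/(N·A_s) = (1.56×10^-8)(24.6)/(19×2.428e-07) = 0.08319 Ω
Section 2: A = 1.7 mm² = 1.700e-06 m²
R₂ = (1.56×10^-8)(13.9)/(1.700e-06) = 0.1276 Ω
R = R₁ + R₂ = 0.2107 Ω
P = I²R = (20.8)² × 0.2107 = 91.2 W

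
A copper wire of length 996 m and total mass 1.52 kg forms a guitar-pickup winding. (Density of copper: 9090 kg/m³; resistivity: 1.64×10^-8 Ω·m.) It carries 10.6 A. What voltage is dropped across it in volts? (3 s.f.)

A = m/(density·L) = 1.52/(9090×996) = 1.6789e-07 m²
R = ρL/A = (1.64×10^-8)(996)/(1.6789e-07) = 97.29 Ω
V = IR = 10.6 × 97.29 = 1030 V

1030 V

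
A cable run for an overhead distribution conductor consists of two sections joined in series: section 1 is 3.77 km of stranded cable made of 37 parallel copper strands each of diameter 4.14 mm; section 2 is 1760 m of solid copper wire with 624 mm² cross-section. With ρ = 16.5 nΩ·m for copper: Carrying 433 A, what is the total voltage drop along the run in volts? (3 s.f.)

74.2 V

ρ = 16.5 nΩ·m = 1.65×10^-8 Ω·m
Section 1: A_strand = π(2.0700e-03)² = 1.346e-05 m²; R₁ = ρL/(N·A_s) = (1.65×10^-8)(3770)/(37×1.346e-05) = 0.1249 Ω
Section 2: A = 624 mm² = 6.240e-04 m²
R₂ = (1.65×10^-8)(1760)/(6.240e-04) = 0.04654 Ω
R = R₁ + R₂ = 0.1714 Ω
V = IR = 433 × 0.1714 = 74.2 V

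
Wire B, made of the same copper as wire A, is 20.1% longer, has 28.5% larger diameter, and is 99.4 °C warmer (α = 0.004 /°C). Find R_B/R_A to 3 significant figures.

1.02

R ∝ ρL/d² with ρ ∝ (1+αΔT), so R_B/R_A = (1 + 20.1/100) × (1 + 28.5/100)⁻² × (1 + 0.004×99.4)
= 1.201 × 0.6056 × 1.398 = 1.02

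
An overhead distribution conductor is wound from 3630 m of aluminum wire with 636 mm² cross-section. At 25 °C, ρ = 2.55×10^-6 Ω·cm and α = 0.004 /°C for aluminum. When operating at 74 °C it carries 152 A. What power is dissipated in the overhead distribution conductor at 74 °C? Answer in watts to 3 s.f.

ρ = 2.55×10^-6 Ω·cm = 2.55×10^-8 Ω·m
A = 636 mm² = 6.360e-04 m²
R₍25₎ = ρL/A = (2.55×10^-8)(3630)/(6.360e-04) = 0.1455 Ω
R₍74₎ = R₍25₎(1 + αΔT) = 0.1455 × (1 + 0.004×49) = 0.1741 Ω
P = I²R = (152)² × 0.1741 = 4020 W

4020 W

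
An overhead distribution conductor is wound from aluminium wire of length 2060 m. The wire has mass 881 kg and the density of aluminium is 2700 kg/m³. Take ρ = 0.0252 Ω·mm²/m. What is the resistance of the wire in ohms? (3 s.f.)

ρ = 0.0252 Ω·mm²/m = 2.52×10^-8 Ω·m
A = m/(density·L) = 881/(2700×2060) = 1.5840e-04 m²
R = ρL/A = (2.52×10^-8)(2060)/(1.5840e-04) = 0.328 Ω

0.328 Ω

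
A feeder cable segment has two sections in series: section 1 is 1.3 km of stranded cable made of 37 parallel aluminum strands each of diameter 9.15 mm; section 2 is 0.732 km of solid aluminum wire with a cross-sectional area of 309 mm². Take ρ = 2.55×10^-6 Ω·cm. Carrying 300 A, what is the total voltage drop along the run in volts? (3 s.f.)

ρ = 2.55×10^-6 Ω·cm = 2.55×10^-8 Ω·m
Section 1: A_strand = π(4.5750e-03)² = 6.576e-05 m²; R₁ = ρL/(N·A_s) = (2.55×10^-8)(1300)/(37×6.576e-05) = 0.01363 Ω
Section 2: A = 309 mm² = 3.090e-04 m²
R₂ = (2.55×10^-8)(732)/(3.090e-04) = 0.06041 Ω
R = R₁ + R₂ = 0.07403 Ω
V = IR = 300 × 0.07403 = 22.2 V

22.2 V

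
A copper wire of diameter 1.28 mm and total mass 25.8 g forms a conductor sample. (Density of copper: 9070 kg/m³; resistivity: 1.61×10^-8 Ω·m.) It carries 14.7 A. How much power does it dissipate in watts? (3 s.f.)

5.98 W

A = π(d/2)² = π(6.4000e-04 m)² = 1.2868e-06 m²
L = m/(density·A) = 0.0258/(9070×1.2868e-06) = 2.211 m
R = ρL/A = (1.61×10^-8)(2.211)/(1.2868e-06) = 0.02766 Ω
P = I²R = (14.7)² × 0.02766 = 5.98 W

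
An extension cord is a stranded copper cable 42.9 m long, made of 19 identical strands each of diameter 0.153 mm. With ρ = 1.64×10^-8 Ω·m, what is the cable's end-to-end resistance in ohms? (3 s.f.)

2.01 Ω

A_strand = π(7.6500e-05 m)² = 1.839e-08 m²
R_strand = ρL/A = (1.64×10^-8)(42.9)/(1.839e-08) = 38.27 Ω
R_total = R_strand/N = 38.27/19 = 2.01 Ω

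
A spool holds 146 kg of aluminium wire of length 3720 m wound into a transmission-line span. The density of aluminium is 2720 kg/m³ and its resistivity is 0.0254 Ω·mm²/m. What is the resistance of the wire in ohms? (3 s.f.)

ρ = 0.0254 Ω·mm²/m = 2.54×10^-8 Ω·m
A = m/(density·L) = 146/(2720×3720) = 1.4429e-05 m²
R = ρL/A = (2.54×10^-8)(3720)/(1.4429e-05) = 6.55 Ω

6.55 Ω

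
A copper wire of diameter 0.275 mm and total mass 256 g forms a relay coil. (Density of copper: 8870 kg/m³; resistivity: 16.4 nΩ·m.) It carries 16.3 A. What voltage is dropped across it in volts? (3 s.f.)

ρ = 16.4 nΩ·m = 1.64×10^-8 Ω·m
A = π(d/2)² = π(1.3750e-04 m)² = 5.9396e-08 m²
L = m/(density·A) = 0.256/(8870×5.9396e-08) = 485.9 m
R = ρL/A = (1.64×10^-8)(485.9)/(5.9396e-08) = 134.2 Ω
V = IR = 16.3 × 134.2 = 2190 V

2190 V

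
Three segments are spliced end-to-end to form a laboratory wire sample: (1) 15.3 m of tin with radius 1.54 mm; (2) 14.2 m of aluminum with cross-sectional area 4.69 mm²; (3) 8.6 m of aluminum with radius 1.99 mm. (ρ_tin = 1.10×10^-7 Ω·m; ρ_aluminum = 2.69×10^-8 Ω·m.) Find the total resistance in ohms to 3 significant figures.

0.326 Ω

Seg 1: A = πr² = π(1.5400e-03 m)² = 7.451e-06 m²
R_1 = (1.10×10^-7)(15.3)/(7.451e-06) = 0.2259 Ω
Seg 2: A = 4.69 mm² = 4.690e-06 m²
R_2 = (2.69×10^-8)(14.2)/(4.690e-06) = 0.08145 Ω
Seg 3: A = πr² = π(1.9900e-03 m)² = 1.244e-05 m²
R_3 = (2.69×10^-8)(8.6)/(1.244e-05) = 0.01859 Ω
R_total = R_1 + R_2 + R_3 = 0.326 Ω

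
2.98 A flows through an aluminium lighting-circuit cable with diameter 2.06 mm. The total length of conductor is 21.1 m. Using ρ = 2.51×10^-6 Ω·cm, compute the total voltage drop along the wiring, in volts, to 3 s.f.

ρ = 2.51×10^-6 Ω·cm = 2.51×10^-8 Ω·m
A = π(d/2)² = π(1.0300e-03 m)² = 3.333e-06 m²
R = ρL/A = (2.51×10^-8)(21.1)/(3.333e-06) = 0.1589 Ω
V = IR = 2.98 × 0.1589 = 0.474 V

0.474 V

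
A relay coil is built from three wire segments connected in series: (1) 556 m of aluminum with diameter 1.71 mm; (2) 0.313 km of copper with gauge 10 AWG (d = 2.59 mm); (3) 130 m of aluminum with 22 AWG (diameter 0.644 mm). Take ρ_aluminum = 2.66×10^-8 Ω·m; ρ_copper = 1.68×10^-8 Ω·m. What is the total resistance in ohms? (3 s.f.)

18.1 Ω

Seg 1: A = π(d/2)² = π(8.5500e-04 m)² = 2.297e-06 m²
R_1 = (2.66×10^-8)(556)/(2.297e-06) = 6.44 Ω
Seg 2: A = π(2.59/2 mm)² = π(1.2950e-03 m)² = 5.269e-06 m²
R_2 = (1.68×10^-8)(313)/(5.269e-06) = 0.9981 Ω
Seg 3: A = π(0.644/2 mm)² = π(3.2200e-04 m)² = 3.257e-07 m²
R_3 = (2.66×10^-8)(130)/(3.257e-07) = 10.62 Ω
R_total = R_1 + R_2 + R_3 = 18.1 Ω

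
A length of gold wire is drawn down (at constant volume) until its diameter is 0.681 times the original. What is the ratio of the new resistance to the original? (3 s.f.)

4.65

Volume constant ⇒ L' = L/r² with r = 0.681. R' = ρL'/A' = ρ(L/r²)/(πr²d₀²/4) = R/r⁴.
Factor = 4.65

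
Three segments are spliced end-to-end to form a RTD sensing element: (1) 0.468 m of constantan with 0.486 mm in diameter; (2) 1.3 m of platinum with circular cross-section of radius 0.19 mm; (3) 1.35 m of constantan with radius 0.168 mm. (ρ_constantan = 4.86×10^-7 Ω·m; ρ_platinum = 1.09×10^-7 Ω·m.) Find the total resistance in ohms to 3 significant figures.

9.88 Ω

Seg 1: A = π(d/2)² = π(2.4300e-04 m)² = 1.855e-07 m²
R_1 = (4.86×10^-7)(0.468)/(1.855e-07) = 1.226 Ω
Seg 2: A = πr² = π(1.9000e-04 m)² = 1.134e-07 m²
R_2 = (1.09×10^-7)(1.3)/(1.134e-07) = 1.249 Ω
Seg 3: A = πr² = π(1.6800e-04 m)² = 8.867e-08 m²
R_3 = (4.86×10^-7)(1.35)/(8.867e-08) = 7.399 Ω
R_total = R_1 + R_2 + R_3 = 9.88 Ω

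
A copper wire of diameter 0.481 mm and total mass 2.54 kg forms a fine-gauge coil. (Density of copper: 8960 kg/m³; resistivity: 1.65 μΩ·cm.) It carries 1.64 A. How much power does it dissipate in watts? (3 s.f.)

381 W

ρ = 1.65 μΩ·cm = 1.65×10^-8 Ω·m
A = π(d/2)² = π(2.4050e-04 m)² = 1.8171e-07 m²
L = m/(density·A) = 2.54/(8960×1.8171e-07) = 1560 m
R = ρL/A = (1.65×10^-8)(1560)/(1.8171e-07) = 141.7 Ω
P = I²R = (1.64)² × 141.7 = 381 W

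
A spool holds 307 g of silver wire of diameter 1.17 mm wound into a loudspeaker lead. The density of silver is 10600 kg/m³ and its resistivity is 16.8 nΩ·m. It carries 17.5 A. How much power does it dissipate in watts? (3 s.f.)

ρ = 16.8 nΩ·m = 1.68×10^-8 Ω·m
A = π(d/2)² = π(5.8500e-04 m)² = 1.0751e-06 m²
L = m/(density·A) = 0.307/(10600×1.0751e-06) = 26.94 m
R = ρL/A = (1.68×10^-8)(26.94)/(1.0751e-06) = 0.4209 Ω
P = I²R = (17.5)² × 0.4209 = 129 W

129 W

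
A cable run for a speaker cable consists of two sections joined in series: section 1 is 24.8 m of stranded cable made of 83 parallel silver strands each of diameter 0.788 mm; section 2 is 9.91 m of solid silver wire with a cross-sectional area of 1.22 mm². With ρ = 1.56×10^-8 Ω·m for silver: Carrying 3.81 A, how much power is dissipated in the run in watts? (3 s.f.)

1.98 W

Section 1: A_strand = π(3.9400e-04)² = 4.877e-07 m²; R₁ = ρL/(N·A_s) = (1.56×10^-8)(24.8)/(83×4.877e-07) = 0.009558 Ω
Section 2: A = 1.22 mm² = 1.220e-06 m²
R₂ = (1.56×10^-8)(9.91)/(1.220e-06) = 0.1267 Ω
R = R₁ + R₂ = 0.1363 Ω
P = I²R = (3.81)² × 0.1363 = 1.98 W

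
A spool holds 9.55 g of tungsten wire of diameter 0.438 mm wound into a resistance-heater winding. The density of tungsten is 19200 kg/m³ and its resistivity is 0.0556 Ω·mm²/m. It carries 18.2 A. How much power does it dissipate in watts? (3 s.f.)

ρ = 0.0556 Ω·mm²/m = 5.56×10^-8 Ω·m
A = π(d/2)² = π(2.1900e-04 m)² = 1.5067e-07 m²
L = m/(density·A) = 0.00955/(19200×1.5067e-07) = 3.301 m
R = ρL/A = (5.56×10^-8)(3.301)/(1.5067e-07) = 1.218 Ω
P = I²R = (18.2)² × 1.218 = 403 W

403 W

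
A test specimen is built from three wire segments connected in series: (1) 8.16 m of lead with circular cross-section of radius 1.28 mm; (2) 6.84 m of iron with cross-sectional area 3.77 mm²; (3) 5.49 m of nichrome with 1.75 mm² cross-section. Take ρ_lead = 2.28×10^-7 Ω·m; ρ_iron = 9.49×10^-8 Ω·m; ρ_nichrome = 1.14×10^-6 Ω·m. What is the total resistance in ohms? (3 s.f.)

4.11 Ω

Seg 1: A = πr² = π(1.2800e-03 m)² = 5.147e-06 m²
R_1 = (2.28×10^-7)(8.16)/(5.147e-06) = 0.3615 Ω
Seg 2: A = 3.77 mm² = 3.770e-06 m²
R_2 = (9.49×10^-8)(6.84)/(3.770e-06) = 0.1722 Ω
Seg 3: A = 1.75 mm² = 1.750e-06 m²
R_3 = (1.14×10^-6)(5.49)/(1.750e-06) = 3.576 Ω
R_total = R_1 + R_2 + R_3 = 4.11 Ω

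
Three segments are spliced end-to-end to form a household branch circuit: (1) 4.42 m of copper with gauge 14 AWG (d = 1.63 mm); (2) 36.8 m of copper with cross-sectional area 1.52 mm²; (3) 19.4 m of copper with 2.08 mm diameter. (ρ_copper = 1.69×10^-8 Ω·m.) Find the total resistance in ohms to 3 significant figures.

0.541 Ω

Seg 1: A = π(1.63/2 mm)² = π(8.1500e-04 m)² = 2.087e-06 m²
R_1 = (1.69×10^-8)(4.42)/(2.087e-06) = 0.0358 Ω
Seg 2: A = 1.52 mm² = 1.520e-06 m²
R_2 = (1.69×10^-8)(36.8)/(1.520e-06) = 0.4092 Ω
Seg 3: A = π(d/2)² = π(1.0400e-03 m)² = 3.398e-06 m²
R_3 = (1.69×10^-8)(19.4)/(3.398e-06) = 0.09649 Ω
R_total = R_1 + R_2 + R_3 = 0.541 Ω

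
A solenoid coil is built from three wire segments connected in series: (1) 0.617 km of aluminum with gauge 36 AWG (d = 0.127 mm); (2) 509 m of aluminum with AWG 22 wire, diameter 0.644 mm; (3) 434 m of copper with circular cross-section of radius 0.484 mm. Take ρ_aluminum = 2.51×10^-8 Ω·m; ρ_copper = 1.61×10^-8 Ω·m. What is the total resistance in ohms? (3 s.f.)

1270 Ω

Seg 1: A = π(0.127/2 mm)² = π(6.3500e-05 m)² = 1.267e-08 m²
R_1 = (2.51×10^-8)(617)/(1.267e-08) = 1223 Ω
Seg 2: A = π(0.644/2 mm)² = π(3.2200e-04 m)² = 3.257e-07 m²
R_2 = (2.51×10^-8)(509)/(3.257e-07) = 39.22 Ω
Seg 3: A = πr² = π(4.8400e-04 m)² = 7.359e-07 m²
R_3 = (1.61×10^-8)(434)/(7.359e-07) = 9.495 Ω
R_total = R_1 + R_2 + R_3 = 1270 Ω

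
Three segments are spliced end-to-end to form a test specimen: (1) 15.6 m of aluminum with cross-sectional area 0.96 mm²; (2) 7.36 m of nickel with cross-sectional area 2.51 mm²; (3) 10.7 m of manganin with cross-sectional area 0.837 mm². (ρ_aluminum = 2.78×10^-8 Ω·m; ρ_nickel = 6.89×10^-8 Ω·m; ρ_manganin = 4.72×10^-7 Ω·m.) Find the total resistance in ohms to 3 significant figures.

6.69 Ω

Seg 1: A = 0.96 mm² = 9.600e-07 m²
R_1 = (2.78×10^-8)(15.6)/(9.600e-07) = 0.4518 Ω
Seg 2: A = 2.51 mm² = 2.510e-06 m²
R_2 = (6.89×10^-8)(7.36)/(2.510e-06) = 0.202 Ω
Seg 3: A = 0.837 mm² = 8.370e-07 m²
R_3 = (4.72×10^-7)(10.7)/(8.370e-07) = 6.034 Ω
R_total = R_1 + R_2 + R_3 = 6.69 Ω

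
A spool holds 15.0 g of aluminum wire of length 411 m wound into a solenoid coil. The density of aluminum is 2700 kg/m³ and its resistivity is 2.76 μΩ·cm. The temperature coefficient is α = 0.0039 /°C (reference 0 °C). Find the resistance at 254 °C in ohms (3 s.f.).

ρ = 2.76 μΩ·cm = 2.76×10^-8 Ω·m
A = m/(density·L) = 0.015/(2700×411) = 1.3517e-08 m²
R = ρL/A = (2.76×10^-8)(411)/(1.3517e-08) = 839.2 Ω
R(254 °C) = 839.2 × (1 + 0.0039×254) = 1670 Ω

1670 Ω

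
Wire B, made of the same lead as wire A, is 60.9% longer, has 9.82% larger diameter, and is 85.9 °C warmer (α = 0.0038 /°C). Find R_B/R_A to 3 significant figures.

R ∝ ρL/d² with ρ ∝ (1+αΔT), so R_B/R_A = (1 + 60.9/100) × (1 + 9.82/100)⁻² × (1 + 0.0038×85.9)
= 1.609 × 0.8292 × 1.326 = 1.77

1.77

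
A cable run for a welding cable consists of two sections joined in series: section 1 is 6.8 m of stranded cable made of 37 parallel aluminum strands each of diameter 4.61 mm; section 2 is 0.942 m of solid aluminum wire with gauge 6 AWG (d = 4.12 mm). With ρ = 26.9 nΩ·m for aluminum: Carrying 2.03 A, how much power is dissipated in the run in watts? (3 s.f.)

0.00905 W

ρ = 26.9 nΩ·m = 2.69×10^-8 Ω·m
Section 1: A_strand = π(2.3050e-03)² = 1.669e-05 m²; R₁ = ρL/(N·A_s) = (2.69×10^-8)(6.8)/(37×1.669e-05) = 2.962×10^-4 Ω
Section 2: A = π(4.12/2 mm)² = π(2.0600e-03 m)² = 1.333e-05 m²
R₂ = (2.69×10^-8)(0.942)/(1.333e-05) = 0.001901 Ω
R = R₁ + R₂ = 0.002197 Ω
P = I²R = (2.03)² × 0.002197 = 0.00905 W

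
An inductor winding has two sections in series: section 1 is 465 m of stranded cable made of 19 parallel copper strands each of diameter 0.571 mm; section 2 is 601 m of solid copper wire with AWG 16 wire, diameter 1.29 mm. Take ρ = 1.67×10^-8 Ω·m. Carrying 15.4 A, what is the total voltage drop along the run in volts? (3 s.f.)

143 V

Section 1: A_strand = π(2.8550e-04)² = 2.561e-07 m²; R₁ = ρL/(N·A_s) = (1.67×10^-8)(465)/(19×2.561e-07) = 1.596 Ω
Section 2: A = π(1.29/2 mm)² = π(6.4500e-04 m)² = 1.307e-06 m²
R₂ = (1.67×10^-8)(601)/(1.307e-06) = 7.679 Ω
R = R₁ + R₂ = 9.275 Ω
V = IR = 15.4 × 9.275 = 143 V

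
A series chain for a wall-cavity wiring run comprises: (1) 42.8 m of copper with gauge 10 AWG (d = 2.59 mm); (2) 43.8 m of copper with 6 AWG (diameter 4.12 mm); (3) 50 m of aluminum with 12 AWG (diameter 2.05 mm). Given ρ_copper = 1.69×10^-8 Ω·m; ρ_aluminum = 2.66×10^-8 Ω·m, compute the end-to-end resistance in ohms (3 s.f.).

0.596 Ω

Seg 1: A = π(2.59/2 mm)² = π(1.2950e-03 m)² = 5.269e-06 m²
R_1 = (1.69×10^-8)(42.8)/(5.269e-06) = 0.1373 Ω
Seg 2: A = π(4.12/2 mm)² = π(2.0600e-03 m)² = 1.333e-05 m²
R_2 = (1.69×10^-8)(43.8)/(1.333e-05) = 0.05552 Ω
Seg 3: A = π(2.05/2 mm)² = π(1.0250e-03 m)² = 3.301e-06 m²
R_3 = (2.66×10^-8)(50)/(3.301e-06) = 0.403 Ω
R_total = R_1 + R_2 + R_3 = 0.596 Ω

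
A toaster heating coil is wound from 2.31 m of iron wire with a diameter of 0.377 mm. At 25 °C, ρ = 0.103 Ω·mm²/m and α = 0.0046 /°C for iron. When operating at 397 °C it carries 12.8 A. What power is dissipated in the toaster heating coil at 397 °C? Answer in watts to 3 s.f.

947 W

ρ = 0.103 Ω·mm²/m = 1.03×10^-7 Ω·m
A = π(d/2)² = π(1.8850e-04 m)² = 1.116e-07 m²
R₍25₎ = ρL/A = (1.03×10^-7)(2.31)/(1.116e-07) = 2.131 Ω
R₍397₎ = R₍25₎(1 + αΔT) = 2.131 × (1 + 0.0046×372) = 5.779 Ω
P = I²R = (12.8)² × 5.779 = 947 W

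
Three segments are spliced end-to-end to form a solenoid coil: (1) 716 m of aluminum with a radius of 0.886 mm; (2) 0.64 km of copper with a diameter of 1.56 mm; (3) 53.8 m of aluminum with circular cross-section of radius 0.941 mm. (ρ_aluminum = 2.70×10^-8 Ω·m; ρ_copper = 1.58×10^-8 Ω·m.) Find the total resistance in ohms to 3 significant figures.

13.7 Ω

Seg 1: A = πr² = π(8.8600e-04 m)² = 2.466e-06 m²
R_1 = (2.70×10^-8)(716)/(2.466e-06) = 7.839 Ω
Seg 2: A = π(d/2)² = π(7.8000e-04 m)² = 1.911e-06 m²
R_2 = (1.58×10^-8)(640)/(1.911e-06) = 5.291 Ω
Seg 3: A = πr² = π(9.4100e-04 m)² = 2.782e-06 m²
R_3 = (2.70×10^-8)(53.8)/(2.782e-06) = 0.5222 Ω
R_total = R_1 + R_2 + R_3 = 13.7 Ω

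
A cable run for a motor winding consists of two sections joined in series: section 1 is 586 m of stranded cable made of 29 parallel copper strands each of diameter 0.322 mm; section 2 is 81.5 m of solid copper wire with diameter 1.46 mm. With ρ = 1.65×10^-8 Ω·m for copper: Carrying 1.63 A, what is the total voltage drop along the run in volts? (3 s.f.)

Section 1: A_strand = π(1.6100e-04)² = 8.143e-08 m²; R₁ = ρL/(N·A_s) = (1.65×10^-8)(586)/(29×8.143e-08) = 4.094 Ω
Section 2: A = π(d/2)² = π(7.3000e-04 m)² = 1.674e-06 m²
R₂ = (1.65×10^-8)(81.5)/(1.674e-06) = 0.8032 Ω
R = R₁ + R₂ = 4.898 Ω
V = IR = 1.63 × 4.898 = 7.98 V

7.98 V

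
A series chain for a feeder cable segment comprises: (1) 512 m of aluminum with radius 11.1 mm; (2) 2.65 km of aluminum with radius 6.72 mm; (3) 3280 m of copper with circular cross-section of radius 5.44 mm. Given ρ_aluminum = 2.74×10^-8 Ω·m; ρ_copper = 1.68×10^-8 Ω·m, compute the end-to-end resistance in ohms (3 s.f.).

Seg 1: A = πr² = π(1.1100e-02 m)² = 3.871e-04 m²
R_1 = (2.74×10^-8)(512)/(3.871e-04) = 0.03624 Ω
Seg 2: A = πr² = π(6.7200e-03 m)² = 1.419e-04 m²
R_2 = (2.74×10^-8)(2650)/(1.419e-04) = 0.5118 Ω
Seg 3: A = πr² = π(5.4400e-03 m)² = 9.297e-05 m²
R_3 = (1.68×10^-8)(3280)/(9.297e-05) = 0.5927 Ω
R_total = R_1 + R_2 + R_3 = 1.14 Ω

1.14 Ω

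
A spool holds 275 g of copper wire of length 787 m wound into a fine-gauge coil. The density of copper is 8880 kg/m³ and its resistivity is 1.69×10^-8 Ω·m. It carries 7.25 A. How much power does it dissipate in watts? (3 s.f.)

A = m/(density·L) = 0.275/(8880×787) = 3.9350e-08 m²
R = ρL/A = (1.69×10^-8)(787)/(3.9350e-08) = 338 Ω
P = I²R = (7.25)² × 338 = 17800 W

17800 W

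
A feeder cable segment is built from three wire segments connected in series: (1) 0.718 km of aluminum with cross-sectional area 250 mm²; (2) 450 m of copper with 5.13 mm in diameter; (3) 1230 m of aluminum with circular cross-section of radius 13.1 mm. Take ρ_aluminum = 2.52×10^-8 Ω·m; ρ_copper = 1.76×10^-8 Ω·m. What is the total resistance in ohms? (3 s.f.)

0.513 Ω

Seg 1: A = 250 mm² = 2.500e-04 m²
R_1 = (2.52×10^-8)(718)/(2.500e-04) = 0.07237 Ω
Seg 2: A = π(d/2)² = π(2.5650e-03 m)² = 2.067e-05 m²
R_2 = (1.76×10^-8)(450)/(2.067e-05) = 0.3832 Ω
Seg 3: A = πr² = π(1.3100e-02 m)² = 5.391e-04 m²
R_3 = (2.52×10^-8)(1230)/(5.391e-04) = 0.05749 Ω
R_total = R_1 + R_2 + R_3 = 0.513 Ω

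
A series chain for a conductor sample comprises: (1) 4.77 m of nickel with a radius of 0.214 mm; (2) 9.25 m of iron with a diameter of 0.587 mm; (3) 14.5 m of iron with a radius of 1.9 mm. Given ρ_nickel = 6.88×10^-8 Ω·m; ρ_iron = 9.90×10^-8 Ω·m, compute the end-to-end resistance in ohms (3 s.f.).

Seg 1: A = πr² = π(2.1400e-04 m)² = 1.439e-07 m²
R_1 = (6.88×10^-8)(4.77)/(1.439e-07) = 2.281 Ω
Seg 2: A = π(d/2)² = π(2.9350e-04 m)² = 2.706e-07 m²
R_2 = (9.90×10^-8)(9.25)/(2.706e-07) = 3.384 Ω
Seg 3: A = πr² = π(1.9000e-03 m)² = 1.134e-05 m²
R_3 = (9.90×10^-8)(14.5)/(1.134e-05) = 0.1266 Ω
R_total = R_1 + R_2 + R_3 = 5.79 Ω

5.79 Ω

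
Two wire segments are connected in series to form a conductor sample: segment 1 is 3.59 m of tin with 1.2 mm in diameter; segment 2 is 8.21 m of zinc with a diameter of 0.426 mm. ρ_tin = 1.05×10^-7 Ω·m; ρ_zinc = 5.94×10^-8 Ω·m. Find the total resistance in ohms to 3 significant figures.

3.75 Ω

Segment 1: A = π(d/2)² = π(6.0000e-04 m)² = 1.131e-06 m²
R₁ = ρL/A = (1.05×10^-7)(3.59)/(1.131e-06) = 0.3333 Ω
Segment 2: A = π(d/2)² = π(2.1300e-04 m)² = 1.425e-07 m²
R₂ = (5.94×10^-8)(8.21)/(1.425e-07) = 3.422 Ω
R = R₁ + R₂ = 3.75 Ω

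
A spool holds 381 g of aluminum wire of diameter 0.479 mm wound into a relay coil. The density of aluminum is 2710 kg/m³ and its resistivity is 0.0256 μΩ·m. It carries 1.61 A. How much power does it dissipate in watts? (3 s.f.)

287 W

ρ = 0.0256 μΩ·m = 2.56×10^-8 Ω·m
A = π(d/2)² = π(2.3950e-04 m)² = 1.8020e-07 m²
L = m/(density·A) = 0.381/(2710×1.8020e-07) = 780.2 m
R = ρL/A = (2.56×10^-8)(780.2)/(1.8020e-07) = 110.8 Ω
P = I²R = (1.61)² × 110.8 = 287 W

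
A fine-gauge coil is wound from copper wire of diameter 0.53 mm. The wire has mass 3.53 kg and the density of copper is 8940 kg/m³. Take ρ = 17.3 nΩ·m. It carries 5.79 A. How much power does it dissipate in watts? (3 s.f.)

4700 W

ρ = 17.3 nΩ·m = 1.73×10^-8 Ω·m
A = π(d/2)² = π(2.6500e-04 m)² = 2.2062e-07 m²
L = m/(density·A) = 3.53/(8940×2.2062e-07) = 1790 m
R = ρL/A = (1.73×10^-8)(1790)/(2.2062e-07) = 140.3 Ω
P = I²R = (5.79)² × 140.3 = 4700 W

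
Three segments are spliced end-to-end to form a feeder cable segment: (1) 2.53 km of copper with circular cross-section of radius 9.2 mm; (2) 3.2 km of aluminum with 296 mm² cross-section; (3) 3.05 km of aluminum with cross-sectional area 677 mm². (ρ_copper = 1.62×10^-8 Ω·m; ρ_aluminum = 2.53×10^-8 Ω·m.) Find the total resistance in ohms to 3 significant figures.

0.542 Ω

Seg 1: A = πr² = π(9.2000e-03 m)² = 2.659e-04 m²
R_1 = (1.62×10^-8)(2530)/(2.659e-04) = 0.1541 Ω
Seg 2: A = 296 mm² = 2.960e-04 m²
R_2 = (2.53×10^-8)(3200)/(2.960e-04) = 0.2735 Ω
Seg 3: A = 677 mm² = 6.770e-04 m²
R_3 = (2.53×10^-8)(3050)/(6.770e-04) = 0.114 Ω
R_total = R_1 + R_2 + R_3 = 0.542 Ω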